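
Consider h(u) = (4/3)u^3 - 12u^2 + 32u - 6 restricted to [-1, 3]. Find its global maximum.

62/3

The derivative is 4u^2 - 24u + 32, whose only zero in [-1, 3] is u = 2.
Candidates: h(-1) = -154/3; h(2) = 62/3; h(3) = 18.
The maximum over the interval is 62/3, attained at u = 2.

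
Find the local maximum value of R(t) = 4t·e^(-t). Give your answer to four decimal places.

Differentiating with the product rule gives R'(t) = (-4t + 4)·e^(-t). Since e^(-t) > 0, the only critical point is t = 1.
R''(1) has the same sign as -4 < 0, so this is a local maximum.
R(1) = (4)·e^(-1) ≈ 1.4715.

1.4715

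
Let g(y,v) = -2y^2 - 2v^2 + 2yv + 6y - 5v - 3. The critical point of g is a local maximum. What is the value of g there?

13/6

∂g/∂y = -4y + 2v + 6 = 0 and ∂g/∂v = 2y - 4v - 5 = 0, so (y, v) = (7/6, -2/3).
The Hessian has g_{yy} = -4, g_{vv} = -4, g_{yv} = 2, giving D = 12 > 0 with g_{yy} < 0, so the point is a local maximum.
g(7/6, -2/3) = 13/6.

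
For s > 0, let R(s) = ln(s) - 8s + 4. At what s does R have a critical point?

R'(s) = 1/s − 8 = 0 gives s = 1/8.
R''(s) = -1/s², which is negative for s > 0, so this is a local maximum.
R(1/8) = 1·ln(1/8) - 1 + 4 ≈ 0.9206.

1/8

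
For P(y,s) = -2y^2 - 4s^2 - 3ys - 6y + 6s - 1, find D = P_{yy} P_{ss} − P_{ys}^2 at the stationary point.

∂P/∂y = -4y - 3s - 6 = 0 and ∂P/∂s = -3y - 8s + 6 = 0, so (y, s) = (-66/23, 42/23).
The Hessian has P_{yy} = -4, P_{ss} = -8, P_{ys} = -3, giving D = 23 > 0 with P_{yy} < 0, so the point is a local maximum.
D = (-4)·(-8) − (-3)^2 = 23.

23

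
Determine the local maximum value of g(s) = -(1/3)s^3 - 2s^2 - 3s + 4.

16/3

Critical points: g'(s) = -s^2 - 4s - 3 vanishes at s = -3, -1.
Since g''(s) = -2s - 4, we get g''(-3) = 2 > 0 ⇒ local minimum; g''(-1) = -2 < 0 ⇒ local maximum.
Thus g has its local maximum at s = -1, with value 16/3.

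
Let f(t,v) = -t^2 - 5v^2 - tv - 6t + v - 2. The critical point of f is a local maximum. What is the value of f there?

149/19

∂f/∂t = -2t - v - 6 = 0 and ∂f/∂v = -t - 10v + 1 = 0, so (t, v) = (-61/19, 8/19).
The Hessian has f_{tt} = -2, f_{vv} = -10, f_{tv} = -1, giving D = 19 > 0 with f_{tt} < 0, so the point is a local maximum.
f(-61/19, 8/19) = 149/19.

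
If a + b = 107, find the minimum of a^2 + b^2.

With a + b = 107, a^2 + b^2 = a^2 + (107 − a)^2.
The derivative 2a − 2(107 − a) = 4a − 214 vanishes at a = 107/2; second derivative 4 > 0, a minimum.
The minimum is 2·(107/2)^2 = 11449/2.

11449/2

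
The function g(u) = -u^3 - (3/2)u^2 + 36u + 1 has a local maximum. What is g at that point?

137/2

g'(u) = -3u^2 - 3u + 36 = 0 at u = -4, 3.
g''(u) = -6u - 3. g''(-4) = 21 > 0 ⇒ local minimum; g''(3) = -21 < 0 ⇒ local maximum.
Thus g has its local maximum at u = 3, with value 137/2.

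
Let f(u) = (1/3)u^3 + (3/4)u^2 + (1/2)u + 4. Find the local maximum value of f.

47/12

f'(u) = u^2 + (3/2)u + 1/2 = 0 at u = -1, -1/2.
f''(u) = 2u + 3/2. f''(-1) = -1/2 < 0 ⇒ local maximum; f''(-1/2) = 1/2 > 0 ⇒ local minimum.
The local maximum is f(-1) = 47/12.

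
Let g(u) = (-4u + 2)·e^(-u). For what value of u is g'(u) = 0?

3/2

By the product rule, g'(u) = (4u - 6)·e^(-u). Since e^(-u) > 0, the only critical point is u = 3/2.
g''(3/2) has the same sign as 4 > 0, so this is a local minimum.
g(3/2) = (-4)·e^(-3/2) ≈ -0.8925.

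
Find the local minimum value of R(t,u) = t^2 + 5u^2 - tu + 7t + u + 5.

-158/19

∂R/∂t = 2t - u + 7 = 0 and ∂R/∂u = -t + 10u + 1 = 0, so (t, u) = (-71/19, -9/19).
The Hessian has R_{tt} = 2, R_{uu} = 10, R_{tu} = -1, giving D = 19 > 0 with R_{tt} > 0, so the point is a local minimum.
R(-71/19, -9/19) = -158/19.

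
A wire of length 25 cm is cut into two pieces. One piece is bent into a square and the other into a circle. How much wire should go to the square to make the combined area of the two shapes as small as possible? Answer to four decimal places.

Let x be the length used for the square. Square side x/4; circle radius (25−x)/(2π).
A(x) = (x/4)² + π·((25−x)/(2π))² = x²/16 + (25−x)²/(4π) for 0 ≤ x ≤ 25. A'(x) = x/8 − (25−x)/(2π) = 0 gives x = 4·25/(π+4) ≈ 14.0025.
A'' = 1/8 + 1/(2π) > 0, so this gives the minimum combined area; x ≈ 14.0025 cm to the square.

14.0025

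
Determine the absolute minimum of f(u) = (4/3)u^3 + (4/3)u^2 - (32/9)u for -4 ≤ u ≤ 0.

The derivative is 4u^2 + (8/3)u - 32/9, whose only zero in [-4, 0] is u = -4/3.
Candidates: f(-4) = -448/9; f(-4/3) = 320/81; f(0) = 0.
Hence the absolute minimum is -448/9 at u = -4.

-448/9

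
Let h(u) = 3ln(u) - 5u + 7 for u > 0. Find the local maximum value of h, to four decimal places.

2.4675

h'(u) = 3/u − 5 = 0 gives u = 3/5.
h''(u) = -3/u², which is negative for u > 0, so this is a local maximum.
h(3/5) = 3·ln(3/5) - 3 + 7 ≈ 2.4675.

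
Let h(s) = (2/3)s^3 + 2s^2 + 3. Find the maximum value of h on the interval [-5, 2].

49/3

The derivative is 2s^2 + 4s, which vanishes at s = -2 and s = 0.
Compare values at every candidate in [-5, 2]: h(-5) = -91/3; h(-2) = 17/3; h(0) = 3; h(2) = 49/3.
The maximum over the interval is 49/3, attained at s = 2.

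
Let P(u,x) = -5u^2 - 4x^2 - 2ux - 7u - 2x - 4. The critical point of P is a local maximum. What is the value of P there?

-29/19

∂P/∂u = -10u - 2x - 7 = 0 and ∂P/∂x = -2u - 8x - 2 = 0, so (u, x) = (-13/19, -3/38).
The Hessian has P_{uu} = -10, P_{xx} = -8, P_{ux} = -2, giving D = 76 > 0 with P_{uu} < 0, so the point is a local maximum.
P(-13/19, -3/38) = -29/19.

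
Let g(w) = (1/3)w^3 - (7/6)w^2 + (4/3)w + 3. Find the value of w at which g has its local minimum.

Critical points: g'(w) = w^2 - (7/3)w + 4/3 vanishes at w = 1, 4/3.
g''(w) = 2w - 7/3. g''(1) = -1/3 < 0 ⇒ local maximum; g''(4/3) = 1/3 > 0 ⇒ local minimum.
Thus g has its local minimum at w = 4/3, with value 283/81.

4/3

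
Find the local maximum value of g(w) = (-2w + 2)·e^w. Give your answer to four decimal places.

g'(w) = (-2)·e^w + (-2w + 2)·1·e^w = (-2w)·e^w. Since e^w > 0, the only critical point is w = 0.
g''(0) has the same sign as -2 < 0, so this is a local maximum.
g(0) = (2)·e^(0) ≈ 2.0000.

2.0000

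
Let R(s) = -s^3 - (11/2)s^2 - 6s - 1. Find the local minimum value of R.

R'(s) = -3s^2 - 11s - 6 = 0 at s = -3, -2/3.
Since R''(s) = -6s - 11, we get R''(-3) = 7 > 0 ⇒ local minimum; R''(-2/3) = -7 < 0 ⇒ local maximum.
The local minimum is R(-3) = -11/2.

-11/2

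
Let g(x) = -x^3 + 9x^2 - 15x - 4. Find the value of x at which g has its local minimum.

1

Critical points: g'(x) = -3x^2 + 18x - 15 vanishes at x = 1, 5.
Since g''(x) = -6x + 18, we get g''(1) = 12 > 0 ⇒ local minimum; g''(5) = -12 < 0 ⇒ local maximum.
Thus g has its local minimum at x = 1, with value -11.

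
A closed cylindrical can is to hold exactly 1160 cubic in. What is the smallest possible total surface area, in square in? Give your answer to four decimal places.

611.1576

With radius r and height h, πr²h = 1160 so h = 1160/(πr²), and S(r) = 2πr² + 2πrh = 2πr² + 2·1160/r.
S'(r) = 4πr − 2·1160/r² = 0 ⇒ r³ = 1160/(2π), so r ≈ 5.6941 and h = 2r ≈ 11.3882.
S''(r) = 4π + 4·1160/r³ > 0, so this is the minimum; S ≈ 611.1576.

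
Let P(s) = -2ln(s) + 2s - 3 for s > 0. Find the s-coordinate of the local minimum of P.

1

P'(s) = -2/s + 2 = 0 gives s = 1.
P''(s) = 2/s², which is positive for s > 0, so this is a local minimum.
P(1) = -2·ln(1) + 2 - 3 ≈ -1.0000.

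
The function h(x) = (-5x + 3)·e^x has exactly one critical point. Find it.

h'(x) = (-5)·e^x + (-5x + 3)·1·e^x = (-5x - 2)·e^x. Since e^x > 0, the only critical point is x = -2/5.
h''(-2/5) has the same sign as -5 < 0, so this is a local maximum.
h(-2/5) = (5)·e^(-2/5) ≈ 3.3516.

-2/5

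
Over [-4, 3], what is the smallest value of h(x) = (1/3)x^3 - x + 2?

-46/3

Differentiating, h'(x) = x^2 - 1; which vanishes at x = -1 and x = 1.
Candidates: h(-4) = -46/3,  h(-1) = 8/3,  h(1) = 4/3,  h(3) = 8.
The minimum over the interval is -46/3, attained at x = -4.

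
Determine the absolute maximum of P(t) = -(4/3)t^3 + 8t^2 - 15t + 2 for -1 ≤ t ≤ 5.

79/3

Differentiating, P'(t) = -4t^2 + 16t - 15; which vanishes at t = 3/2 and t = 5/2.
Evaluating at the critical points and endpoints: P(-1) = 79/3; P(3/2) = -7; P(5/2) = -19/3; P(5) = -119/3.
So the maximum is P(-1) = 79/3.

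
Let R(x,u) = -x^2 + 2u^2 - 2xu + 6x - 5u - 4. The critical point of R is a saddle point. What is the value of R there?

-61/12

∂R/∂x = -2x - 2u + 6 = 0 and ∂R/∂u = -2x + 4u - 5 = 0, so (x, u) = (7/6, 11/6).
The Hessian has R_{xx} = -2, R_{uu} = 4, R_{xu} = -2, giving D = -12 < 0, so the point is a saddle point.
R(7/6, 11/6) = -61/12.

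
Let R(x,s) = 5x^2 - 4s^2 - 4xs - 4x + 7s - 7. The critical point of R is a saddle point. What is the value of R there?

-201/32

∂R/∂x = 10x - 4s - 4 = 0 and ∂R/∂s = -4x - 8s + 7 = 0, so (x, s) = (5/8, 9/16).
The Hessian has R_{xx} = 10, R_{ss} = -8, R_{xs} = -4, giving D = -96 < 0, so the point is a saddle point.
R(5/8, 9/16) = -201/32.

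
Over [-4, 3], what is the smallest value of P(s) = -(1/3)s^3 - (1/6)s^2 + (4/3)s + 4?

P'(s) = -s^2 - (1/3)s + 4/3, which vanishes at s = -4/3 and s = 1.
Compare values at every candidate in [-4, 3]: P(-4) = 52/3, P(-4/3) = 220/81, P(1) = 29/6, P(3) = -5/2.
So the minimum is P(3) = -5/2.

-5/2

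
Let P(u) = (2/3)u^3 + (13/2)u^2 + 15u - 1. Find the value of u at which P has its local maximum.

Critical points: P'(u) = 2u^2 + 13u + 15 vanishes at u = -5, -3/2.
Second-derivative test with P''(u) = 4u + 13: P''(-5) = -7 < 0 ⇒ local maximum; P''(-3/2) = 7 > 0 ⇒ local minimum.
So the local maximum value is P(-5) = 19/6.

-5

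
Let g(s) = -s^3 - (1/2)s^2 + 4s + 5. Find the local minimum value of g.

31/27

g'(s) = -3s^2 - s + 4. Setting g'(s) = 0 gives s ∈ {-4/3, 1}.
g''(s) = -6s - 1. g''(-4/3) = 7 > 0 ⇒ local minimum; g''(1) = -7 < 0 ⇒ local maximum.
The local minimum is g(-4/3) = 31/27.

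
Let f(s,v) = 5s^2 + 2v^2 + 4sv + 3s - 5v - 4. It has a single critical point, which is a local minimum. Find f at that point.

∂f/∂s = 10s + 4v + 3 = 0 and ∂f/∂v = 4s + 4v - 5 = 0, so (s, v) = (-4/3, 31/12).
The Hessian has f_{ss} = 10, f_{vv} = 4, f_{sv} = 4, giving D = 24 > 0 with f_{ss} > 0, so the point is a local minimum.
f(-4/3, 31/12) = -299/24.

-299/24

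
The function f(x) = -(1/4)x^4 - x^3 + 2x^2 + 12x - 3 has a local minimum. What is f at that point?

Critical points: f'(x) = -x^3 - 3x^2 + 4x + 12 vanishes at x = -3, -2, 2.
Second-derivative test with f''(x) = -3x^2 - 6x + 4: f''(-3) = -5 < 0 ⇒ local maximum; f''(-2) = 4 > 0 ⇒ local minimum; f''(2) = -20 < 0 ⇒ local maximum.
Thus f has its local minimum at x = -2, with value -15.

-15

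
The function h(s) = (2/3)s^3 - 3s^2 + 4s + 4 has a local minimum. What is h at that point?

16/3

h'(s) = 2s^2 - 6s + 4 = 0 at s = 1, 2.
Second-derivative test with h''(s) = 4s - 6: h''(1) = -2 < 0 ⇒ local maximum; h''(2) = 2 > 0 ⇒ local minimum.
The local minimum is h(2) = 16/3.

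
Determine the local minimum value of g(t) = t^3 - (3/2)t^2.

g'(t) = 3t^2 - 3t = 0 at t = 0, 1.
g''(t) = 6t - 3. g''(0) = -3 < 0 ⇒ local maximum; g''(1) = 3 > 0 ⇒ local minimum.
So the local minimum value is g(1) = -1/2.

-1/2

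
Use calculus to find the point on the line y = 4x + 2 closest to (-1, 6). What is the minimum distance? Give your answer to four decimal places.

1.9403

Minimize D(x)^2 = (x + 1)^2 + (4x - 4)^2.
d/dx[D^2] = 2(x + 1) + 2·4·(4x - 4) = 0 ⇒ x = 15/17.
Then y = 94/17 and the distance is √(64/17) ≈ 1.9403.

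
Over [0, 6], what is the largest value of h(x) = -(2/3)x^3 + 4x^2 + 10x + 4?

212/3

The derivative is -2x^2 + 8x + 10, whose only zero in [0, 6] is x = 5.
Compare values at every candidate in [0, 6]: h(0) = 4,  h(5) = 212/3,  h(6) = 64.
The maximum over the interval is 212/3, attained at x = 5.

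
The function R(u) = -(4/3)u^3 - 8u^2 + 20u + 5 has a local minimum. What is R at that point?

R'(u) = -4u^2 - 16u + 20. Setting R'(u) = 0 gives u ∈ {-5, 1}.
Second-derivative test with R''(u) = -8u - 16: R''(-5) = 24 > 0 ⇒ local minimum; R''(1) = -24 < 0 ⇒ local maximum.
The local minimum is R(-5) = -385/3.

-385/3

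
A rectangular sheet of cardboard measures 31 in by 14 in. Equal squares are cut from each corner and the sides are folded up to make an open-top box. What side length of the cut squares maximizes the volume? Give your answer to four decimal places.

3.0186

With cut size x, the volume is V(x) = x(31 − 2x)(14 − 2x) for 0 < x < 7.
V'(x) = 12x^2 − 180x + 434. Setting V'(x) = 0 gives x ≈ 3.0186 (the root in (0, 7)).
V''(x) = 24x − 180 is negative there, so this is the maximum; V ≈ 600.0185.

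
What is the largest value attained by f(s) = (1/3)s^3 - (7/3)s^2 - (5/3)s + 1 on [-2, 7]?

104/81

Differentiating, f'(s) = s^2 - (14/3)s - 5/3; which vanishes at s = -1/3 and s = 5.
Candidates: f(-2) = -23/3, f(-1/3) = 104/81, f(5) = -24, f(7) = -32/3.
So the maximum is f(-1/3) = 104/81.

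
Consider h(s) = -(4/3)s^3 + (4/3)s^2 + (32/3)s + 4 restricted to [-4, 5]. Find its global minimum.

-76

h'(s) = -4s^2 + (8/3)s + 32/3, which vanishes at s = -4/3 and s = 2.
Evaluating at the critical points and endpoints: h(-4) = 68,  h(-4/3) = -380/81,  h(2) = 20,  h(5) = -76.
Hence the absolute minimum is -76 at s = 5.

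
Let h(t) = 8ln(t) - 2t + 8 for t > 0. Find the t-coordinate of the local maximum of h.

4

h'(t) = 8/t − 2 = 0 gives t = 4.
h''(t) = -8/t², which is negative for t > 0, so this is a local maximum.
h(4) = 8·ln(4) - 8 + 8 ≈ 11.0904.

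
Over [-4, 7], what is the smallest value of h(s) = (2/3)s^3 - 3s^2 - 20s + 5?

h'(s) = 2s^2 - 6s - 20, which vanishes at s = -2 and s = 5.
Evaluating at the critical points and endpoints: h(-4) = -17/3; h(-2) = 83/3; h(5) = -260/3; h(7) = -160/3.
Hence the absolute minimum is -260/3 at s = 5.

-260/3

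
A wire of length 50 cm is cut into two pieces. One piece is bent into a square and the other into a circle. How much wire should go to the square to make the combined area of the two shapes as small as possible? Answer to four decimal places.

Let x be the length used for the square. Square side x/4; circle radius (50−x)/(2π).
A(x) = (x/4)² + π·((50−x)/(2π))² = x²/16 + (50−x)²/(4π) for 0 ≤ x ≤ 50. A'(x) = x/8 − (50−x)/(2π) = 0 gives x = 4·50/(π+4) ≈ 28.0050.
A'' = 1/8 + 1/(2π) > 0, so this gives the minimum combined area; x ≈ 28.0050 cm to the square.

28.0050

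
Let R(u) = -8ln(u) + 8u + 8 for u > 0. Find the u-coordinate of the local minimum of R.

R'(u) = -8/u + 8 = 0 gives u = 1.
R''(u) = 8/u², which is positive for u > 0, so this is a local minimum.
R(1) = -8·ln(1) + 8 + 8 ≈ 16.0000.

1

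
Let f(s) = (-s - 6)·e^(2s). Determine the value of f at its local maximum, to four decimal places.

By the product rule, f'(s) = (-2s - 13)·e^(2s). Since e^(2s) > 0, the only critical point is s = -13/2.
f''(-13/2) has the same sign as -2 < 0, so this is a local maximum.
f(-13/2) = (1/2)·e^(-13) ≈ 0.0000.

0.0000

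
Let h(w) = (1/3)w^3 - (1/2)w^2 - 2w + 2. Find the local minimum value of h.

Critical points: h'(w) = w^2 - w - 2 vanishes at w = -1, 2.
h''(w) = 2w - 1. h''(-1) = -3 < 0 ⇒ local maximum; h''(2) = 3 > 0 ⇒ local minimum.
The local minimum is h(2) = -4/3.

-4/3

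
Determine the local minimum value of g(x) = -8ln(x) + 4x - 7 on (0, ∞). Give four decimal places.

-4.5452

g'(x) = -8/x + 4 = 0 gives x = 2.
g''(x) = 8/x², which is positive for x > 0, so this is a local minimum.
g(2) = -8·ln(2) + 8 - 7 ≈ -4.5452.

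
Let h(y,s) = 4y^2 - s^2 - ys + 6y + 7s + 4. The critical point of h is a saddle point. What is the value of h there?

∂h/∂y = 8y - s + 6 = 0 and ∂h/∂s = -y - 2s + 7 = 0, so (y, s) = (-5/17, 62/17).
The Hessian has h_{yy} = 8, h_{ss} = -2, h_{ys} = -1, giving D = -17 < 0, so the point is a saddle point.
h(-5/17, 62/17) = 270/17.

270/17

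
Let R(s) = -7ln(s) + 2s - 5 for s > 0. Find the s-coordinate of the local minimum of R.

7/2

R'(s) = -7/s + 2 = 0 gives s = 7/2.
R''(s) = 7/s², which is positive for s > 0, so this is a local minimum.
R(7/2) = -7·ln(7/2) + 7 - 5 ≈ -6.7693.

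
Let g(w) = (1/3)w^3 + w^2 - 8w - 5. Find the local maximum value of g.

Critical points: g'(w) = w^2 + 2w - 8 vanishes at w = -4, 2.
Second-derivative test with g''(w) = 2w + 2: g''(-4) = -6 < 0 ⇒ local maximum; g''(2) = 6 > 0 ⇒ local minimum.
Thus g has its local maximum at w = -4, with value 65/3.

65/3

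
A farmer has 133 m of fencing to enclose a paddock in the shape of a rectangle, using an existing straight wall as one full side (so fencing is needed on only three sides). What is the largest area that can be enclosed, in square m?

Let the sides perpendicular to the wall have length x and the parallel side y, so 2x + y = 133 and the area is A = xy = x(133 − 2x).
A'(x) = 133 − 4x = 0 gives x = 133/4, and A''(x) = −4 < 0 confirms a maximum.
Then y = 133 − 2·133/4 = 133/2 and A = 17689/8.

17689/8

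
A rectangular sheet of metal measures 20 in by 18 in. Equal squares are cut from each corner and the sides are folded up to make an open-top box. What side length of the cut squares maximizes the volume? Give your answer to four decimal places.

3.1535

With cut size x, the volume is V(x) = x(20 − 2x)(18 − 2x) for 0 < x < 9.
V'(x) = 12x^2 − 152x + 360. Setting V'(x) = 0 gives x ≈ 3.1535 (the root in (0, 9)).
V''(x) = 24x − 152 is negative there, so this is the maximum; V ≈ 504.9140.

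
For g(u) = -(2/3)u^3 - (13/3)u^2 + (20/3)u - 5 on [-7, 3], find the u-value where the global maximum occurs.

2/3

g'(u) = -2u^2 - (26/3)u + 20/3, which vanishes at u = -5 and u = 2/3.
Evaluating at the critical points and endpoints: g(-7) = -106/3, g(-5) = -190/3, g(2/3) = -217/81, g(3) = -42.
Hence the absolute maximum is -217/81 at u = 2/3.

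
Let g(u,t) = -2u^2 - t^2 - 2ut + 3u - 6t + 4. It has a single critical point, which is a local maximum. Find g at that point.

133/4

∂g/∂u = -4u - 2t + 3 = 0 and ∂g/∂t = -2u - 2t - 6 = 0, so (u, t) = (9/2, -15/2).
The Hessian has g_{uu} = -4, g_{tt} = -2, g_{ut} = -2, giving D = 4 > 0 with g_{uu} < 0, so the point is a local maximum.
g(9/2, -15/2) = 133/4.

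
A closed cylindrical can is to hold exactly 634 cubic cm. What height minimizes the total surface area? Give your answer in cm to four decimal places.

With radius r and height h, πr²h = 634 so h = 634/(πr²), and S(r) = 2πr² + 2πrh = 2πr² + 2·634/r.
S'(r) = 4πr − 2·634/r² = 0 ⇒ r³ = 634/(2π), so r ≈ 4.6555 and h = 2r ≈ 9.3111.
S''(r) = 4π + 4·634/r³ > 0, so this is the minimum; S ≈ 408.5458.

9.3111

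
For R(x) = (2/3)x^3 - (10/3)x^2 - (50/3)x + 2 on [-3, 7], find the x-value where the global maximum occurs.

The derivative is 2x^2 - (20/3)x - 50/3, which vanishes at x = -5/3 and x = 5.
Compare values at every candidate in [-3, 7]: R(-3) = 4,  R(-5/3) = 1412/81,  R(5) = -244/3,  R(7) = -148/3.
Hence the absolute maximum is 1412/81 at x = -5/3.

-5/3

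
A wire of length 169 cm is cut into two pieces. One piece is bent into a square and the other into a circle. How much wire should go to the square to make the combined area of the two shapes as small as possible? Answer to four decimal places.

94.6568

Let x be the length used for the square. Square side x/4; circle radius (169−x)/(2π).
A(x) = (x/4)² + π·((169−x)/(2π))² = x²/16 + (169−x)²/(4π) for 0 ≤ x ≤ 169. A'(x) = x/8 − (169−x)/(2π) = 0 gives x = 4·169/(π+4) ≈ 94.6568.
A'' = 1/8 + 1/(2π) > 0, so this gives the minimum combined area; x ≈ 94.6568 cm to the square.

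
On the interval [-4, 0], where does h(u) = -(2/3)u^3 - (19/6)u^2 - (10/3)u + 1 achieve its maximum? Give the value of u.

Differentiating, h'(u) = -2u^2 - (19/3)u - 10/3; which vanishes at u = -5/2 and u = -2/3.
Candidates: h(-4) = 19/3,  h(-5/2) = -1/24,  h(-2/3) = 163/81,  h(0) = 1.
So the maximum is h(-4) = 19/3.

-4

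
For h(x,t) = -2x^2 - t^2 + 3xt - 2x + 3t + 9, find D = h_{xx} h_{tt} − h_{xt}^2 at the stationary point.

∂h/∂x = -4x + 3t - 2 = 0 and ∂h/∂t = 3x - 2t + 3 = 0, so (x, t) = (-5, -6).
The Hessian has h_{xx} = -4, h_{tt} = -2, h_{xt} = 3, giving D = -1 < 0, so the point is a saddle point.
D = (-4)·(-2) − (3)^2 = -1.

-1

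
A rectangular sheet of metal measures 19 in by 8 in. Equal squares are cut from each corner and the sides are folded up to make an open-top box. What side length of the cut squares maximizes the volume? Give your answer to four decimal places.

1.7462

With cut size x, the volume is V(x) = x(19 − 2x)(8 − 2x) for 0 < x < 4.
V'(x) = 12x^2 − 108x + 152. Setting V'(x) = 0 gives x ≈ 1.7462 (the root in (0, 4)).
V''(x) = 24x − 108 is negative there, so this is the maximum; V ≈ 122.0630.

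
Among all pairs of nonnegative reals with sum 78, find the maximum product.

1521

With x + y = 78, the product is P(x) = x(78 − x).
P'(x) = 78 − 2x = 0 gives x = 39; P'' = −2 < 0, so this is the maximum.
P = 39·39 = 1521.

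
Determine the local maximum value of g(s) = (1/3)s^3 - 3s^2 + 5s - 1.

Critical points: g'(s) = s^2 - 6s + 5 vanishes at s = 1, 5.
Second-derivative test with g''(s) = 2s - 6: g''(1) = -4 < 0 ⇒ local maximum; g''(5) = 4 > 0 ⇒ local minimum.
Thus g has its local maximum at s = 1, with value 4/3.

4/3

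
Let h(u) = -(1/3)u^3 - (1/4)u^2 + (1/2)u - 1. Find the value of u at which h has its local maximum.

1/2

h'(u) = -u^2 - (1/2)u + 1/2. Setting h'(u) = 0 gives u ∈ {-1, 1/2}.
Since h''(u) = -2u - 1/2, we get h''(-1) = 3/2 > 0 ⇒ local minimum; h''(1/2) = -3/2 < 0 ⇒ local maximum.
So the local maximum value is h(1/2) = -41/48.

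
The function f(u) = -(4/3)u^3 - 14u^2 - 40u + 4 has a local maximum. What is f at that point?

Critical points: f'(u) = -4u^2 - 28u - 40 vanishes at u = -5, -2.
Second-derivative test with f''(u) = -8u - 28: f''(-5) = 12 > 0 ⇒ local minimum; f''(-2) = -12 < 0 ⇒ local maximum.
So the local maximum value is f(-2) = 116/3.

116/3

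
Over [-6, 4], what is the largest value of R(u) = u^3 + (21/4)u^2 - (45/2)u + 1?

479/4

R'(u) = 3u^2 + (21/2)u - 45/2, which vanishes at u = -5 and u = 3/2.
Evaluating at the critical points and endpoints: R(-6) = 109; R(-5) = 479/4; R(3/2) = -281/16; R(4) = 59.
So the maximum is R(-5) = 479/4.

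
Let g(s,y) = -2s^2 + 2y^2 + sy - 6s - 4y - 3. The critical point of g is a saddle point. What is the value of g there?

-35/17

∂g/∂s = -4s + y - 6 = 0 and ∂g/∂y = s + 4y - 4 = 0, so (s, y) = (-20/17, 22/17).
The Hessian has g_{ss} = -4, g_{yy} = 4, g_{sy} = 1, giving D = -17 < 0, so the point is a saddle point.
g(-20/17, 22/17) = -35/17.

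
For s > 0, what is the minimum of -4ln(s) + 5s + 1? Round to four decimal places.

5.8926

f'(s) = -4/s + 5 = 0 gives s = 4/5.
f''(s) = 4/s², which is positive for s > 0, so this is a local minimum.
f(4/5) = -4·ln(4/5) + 4 + 1 ≈ 5.8926.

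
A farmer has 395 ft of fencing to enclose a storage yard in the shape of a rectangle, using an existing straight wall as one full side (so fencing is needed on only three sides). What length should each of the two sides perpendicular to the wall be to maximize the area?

395/4

Let the sides perpendicular to the wall have length x and the parallel side y, so 2x + y = 395 and the area is A = xy = x(395 − 2x).
A'(x) = 395 − 4x = 0 gives x = 395/4, and A''(x) = −4 < 0 confirms a maximum.
Then y = 395 − 2·395/4 = 395/2 and A = 156025/8.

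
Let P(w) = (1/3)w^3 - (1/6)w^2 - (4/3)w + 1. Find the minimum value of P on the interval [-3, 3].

-11/2

The derivative is w^2 - (1/3)w - 4/3, which vanishes at w = -1 and w = 4/3.
Compare values at every candidate in [-3, 3]: P(-3) = -11/2; P(-1) = 11/6; P(4/3) = -23/81; P(3) = 9/2.
Hence the absolute minimum is -11/2 at w = -3.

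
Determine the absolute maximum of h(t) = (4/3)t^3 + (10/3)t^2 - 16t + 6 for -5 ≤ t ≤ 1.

48

h'(t) = 4t^2 + (20/3)t - 16, whose only zero in [-5, 1] is t = -3.
Compare values at every candidate in [-5, 1]: h(-5) = 8/3, h(-3) = 48, h(1) = -16/3.
The maximum over the interval is 48, attained at t = -3.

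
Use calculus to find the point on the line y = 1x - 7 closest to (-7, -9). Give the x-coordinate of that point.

Minimize D(x)^2 = (x + 7)^2 + (x + 2)^2.
d/dx[D^2] = 2(x + 7) + 2·1·(x + 2) = 0 ⇒ x = -9/2.
Then y = -23/2 and the distance is √(25/2) ≈ 3.5355.

-9/2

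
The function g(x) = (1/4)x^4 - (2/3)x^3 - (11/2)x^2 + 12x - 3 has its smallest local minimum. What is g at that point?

-201/4

Critical points: g'(x) = x^3 - 2x^2 - 11x + 12 vanishes at x = -3, 1, 4.
Second-derivative test with g''(x) = 3x^2 - 4x - 11: g''(-3) = 28 > 0 ⇒ local minimum; g''(1) = -12 < 0 ⇒ local maximum; g''(4) = 21 > 0 ⇒ local minimum.
The smallest local minimum is g(-3) = -201/4.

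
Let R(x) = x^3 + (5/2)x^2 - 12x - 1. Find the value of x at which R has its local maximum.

R'(x) = 3x^2 + 5x - 12 = 0 at x = -3, 4/3.
Second-derivative test with R''(x) = 6x + 5: R''(-3) = -13 < 0 ⇒ local maximum; R''(4/3) = 13 > 0 ⇒ local minimum.
So the local maximum value is R(-3) = 61/2.

-3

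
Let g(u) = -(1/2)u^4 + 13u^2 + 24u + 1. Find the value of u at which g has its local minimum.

-1

g'(u) = -2u^3 + 26u + 24 = 0 at u = -3, -1, 4.
g''(u) = -6u^2 + 26. g''(-3) = -28 < 0 ⇒ local maximum; g''(-1) = 20 > 0 ⇒ local minimum; g''(4) = -70 < 0 ⇒ local maximum.
So the local minimum value is g(-1) = -21/2.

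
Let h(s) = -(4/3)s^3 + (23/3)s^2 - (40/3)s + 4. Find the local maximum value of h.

h'(s) = -4s^2 + (46/3)s - 40/3 = 0 at s = 4/3, 5/2.
h''(s) = -8s + 46/3. h''(4/3) = 14/3 > 0 ⇒ local minimum; h''(5/2) = -14/3 < 0 ⇒ local maximum.
Thus h has its local maximum at s = 5/2, with value -9/4.

-9/4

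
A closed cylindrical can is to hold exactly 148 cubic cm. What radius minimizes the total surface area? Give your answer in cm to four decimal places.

With radius r and height h, πr²h = 148 so h = 148/(πr²), and S(r) = 2πr² + 2πrh = 2πr² + 2·148/r.
S'(r) = 4πr − 2·148/r² = 0 ⇒ r³ = 148/(2π), so r ≈ 2.8666 and h = 2r ≈ 5.7331.
S''(r) = 4π + 4·148/r³ > 0, so this is the minimum; S ≈ 154.8896.

2.8666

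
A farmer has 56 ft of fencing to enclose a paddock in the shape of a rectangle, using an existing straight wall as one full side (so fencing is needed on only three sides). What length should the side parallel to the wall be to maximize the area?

28

Let the sides perpendicular to the wall have length x and the parallel side y, so 2x + y = 56 and the area is A = xy = x(56 − 2x).
A'(x) = 56 − 4x = 0 gives x = 14, and A''(x) = −4 < 0 confirms a maximum.
Then y = 56 − 2·14 = 28 and A = 392.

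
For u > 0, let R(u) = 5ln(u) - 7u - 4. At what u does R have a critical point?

R'(u) = 5/u − 7 = 0 gives u = 5/7.
R''(u) = -5/u², which is negative for u > 0, so this is a local maximum.
R(5/7) = 5·ln(5/7) - 5 - 4 ≈ -10.6824.

5/7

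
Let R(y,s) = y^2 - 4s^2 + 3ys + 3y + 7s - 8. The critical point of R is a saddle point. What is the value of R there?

-10

∂R/∂y = 2y + 3s + 3 = 0 and ∂R/∂s = 3y - 8s + 7 = 0, so (y, s) = (-9/5, 1/5).
The Hessian has R_{yy} = 2, R_{ss} = -8, R_{ys} = 3, giving D = -25 < 0, so the point is a saddle point.
R(-9/5, 1/5) = -10.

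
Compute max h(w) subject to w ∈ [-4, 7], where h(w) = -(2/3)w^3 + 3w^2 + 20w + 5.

290/3

h'(w) = -2w^2 + 6w + 20, which vanishes at w = -2 and w = 5.
Compare values at every candidate in [-4, 7]: h(-4) = 47/3, h(-2) = -53/3, h(5) = 290/3, h(7) = 190/3.
Hence the absolute maximum is 290/3 at w = 5.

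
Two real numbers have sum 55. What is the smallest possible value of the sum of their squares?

3025/2

With a + b = 55, a^2 + b^2 = a^2 + (55 − a)^2.
The derivative 2a − 2(55 − a) = 4a − 110 vanishes at a = 55/2; second derivative 4 > 0, a minimum.
The minimum is 2·(55/2)^2 = 3025/2.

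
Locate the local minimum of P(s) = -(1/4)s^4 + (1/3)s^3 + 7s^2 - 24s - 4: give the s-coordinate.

P'(s) = -s^3 + s^2 + 14s - 24 = 0 at s = -4, 2, 3.
P''(s) = -3s^2 + 2s + 14. P''(-4) = -42 < 0 ⇒ local maximum; P''(2) = 6 > 0 ⇒ local minimum; P''(3) = -7 < 0 ⇒ local maximum.
So the local minimum value is P(2) = -76/3.

2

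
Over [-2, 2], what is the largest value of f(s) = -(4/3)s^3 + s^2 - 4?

Differentiating, f'(s) = -4s^2 + 2s; which vanishes at s = 0 and s = 1/2.
Compare values at every candidate in [-2, 2]: f(-2) = 32/3, f(0) = -4, f(1/2) = -47/12, f(2) = -32/3.
Hence the absolute maximum is 32/3 at s = -2.

32/3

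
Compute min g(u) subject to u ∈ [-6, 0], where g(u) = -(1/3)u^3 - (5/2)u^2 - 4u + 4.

4/3

g'(u) = -u^2 - 5u - 4, which vanishes at u = -4 and u = -1.
Evaluating at the critical points and endpoints: g(-6) = 10,  g(-4) = 4/3,  g(-1) = 35/6,  g(0) = 4.
Hence the absolute minimum is 4/3 at u = -4.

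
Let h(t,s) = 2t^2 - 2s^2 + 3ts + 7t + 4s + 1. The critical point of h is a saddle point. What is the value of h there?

∂h/∂t = 4t + 3s + 7 = 0 and ∂h/∂s = 3t - 4s + 4 = 0, so (t, s) = (-8/5, -1/5).
The Hessian has h_{tt} = 4, h_{ss} = -4, h_{ts} = 3, giving D = -25 < 0, so the point is a saddle point.
h(-8/5, -1/5) = -5.

-5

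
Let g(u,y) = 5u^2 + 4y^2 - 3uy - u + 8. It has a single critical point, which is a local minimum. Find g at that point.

564/71

∂g/∂u = 10u - 3y - 1 = 0 and ∂g/∂y = -3u + 8y = 0, so (u, y) = (8/71, 3/71).
The Hessian has g_{uu} = 10, g_{yy} = 8, g_{uy} = -3, giving D = 71 > 0 with g_{uu} > 0, so the point is a local minimum.
g(8/71, 3/71) = 564/71.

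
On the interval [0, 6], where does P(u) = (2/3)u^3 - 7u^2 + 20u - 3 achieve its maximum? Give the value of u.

2

The derivative is 2u^2 - 14u + 20, which vanishes at u = 2 and u = 5.
Evaluating at the critical points and endpoints: P(0) = -3; P(2) = 43/3; P(5) = 16/3; P(6) = 9.
So the maximum is P(2) = 43/3.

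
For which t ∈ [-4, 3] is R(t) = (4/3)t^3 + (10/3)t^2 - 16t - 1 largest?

The derivative is 4t^2 + (20/3)t - 16, which vanishes at t = -3 and t = 4/3.
Evaluating at the critical points and endpoints: R(-4) = 31, R(-3) = 41, R(4/3) = -1073/81, R(3) = 17.
The maximum over the interval is 41, attained at t = -3.

-3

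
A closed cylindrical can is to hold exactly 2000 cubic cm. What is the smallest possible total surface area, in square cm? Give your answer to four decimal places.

878.7551

With radius r and height h, πr²h = 2000 so h = 2000/(πr²), and S(r) = 2πr² + 2πrh = 2πr² + 2·2000/r.
S'(r) = 4πr − 2·2000/r² = 0 ⇒ r³ = 2000/(2π), so r ≈ 6.8278 and h = 2r ≈ 13.6557.
S''(r) = 4π + 4·2000/r³ > 0, so this is the minimum; S ≈ 878.7551.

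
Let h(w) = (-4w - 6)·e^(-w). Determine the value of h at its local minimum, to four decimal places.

Differentiating with the product rule gives h'(w) = (4w + 2)·e^(-w). Since e^(-w) > 0, the only critical point is w = -1/2.
h''(-1/2) has the same sign as 4 > 0, so this is a local minimum.
h(-1/2) = (-4)·e^(1/2) ≈ -6.5949.

-6.5949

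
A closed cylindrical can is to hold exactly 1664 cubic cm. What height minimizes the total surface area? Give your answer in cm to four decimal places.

12.8436

With radius r and height h, πr²h = 1664 so h = 1664/(πr²), and S(r) = 2πr² + 2πrh = 2πr² + 2·1664/r.
S'(r) = 4πr − 2·1664/r² = 0 ⇒ r³ = 1664/(2π), so r ≈ 6.4218 and h = 2r ≈ 12.8436.
S''(r) = 4π + 4·1664/r³ > 0, so this is the minimum; S ≈ 777.3503.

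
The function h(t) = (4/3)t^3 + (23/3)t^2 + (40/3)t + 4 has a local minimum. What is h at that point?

-268/81

Critical points: h'(t) = 4t^2 + (46/3)t + 40/3 vanishes at t = -5/2, -4/3.
Since h''(t) = 8t + 46/3, we get h''(-5/2) = -14/3 < 0 ⇒ local maximum; h''(-4/3) = 14/3 > 0 ⇒ local minimum.
Thus h has its local minimum at t = -4/3, with value -268/81.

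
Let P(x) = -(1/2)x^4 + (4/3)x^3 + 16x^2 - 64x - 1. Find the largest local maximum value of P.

P'(x) = -2x^3 + 4x^2 + 32x - 64. Setting P'(x) = 0 gives x ∈ {-4, 2, 4}.
P''(x) = -6x^2 + 8x + 32. P''(-4) = -96 < 0 ⇒ local maximum; P''(2) = 24 > 0 ⇒ local minimum; P''(4) = -32 < 0 ⇒ local maximum.
So the largest local maximum value is P(-4) = 893/3.

893/3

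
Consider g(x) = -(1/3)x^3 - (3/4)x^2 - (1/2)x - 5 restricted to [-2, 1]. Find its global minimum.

-79/12

Differentiating, g'(x) = -x^2 - (3/2)x - 1/2; which vanishes at x = -1 and x = -1/2.
Compare values at every candidate in [-2, 1]: g(-2) = -13/3,  g(-1) = -59/12,  g(-1/2) = -235/48,  g(1) = -79/12.
The minimum over the interval is -79/12, attained at x = 1.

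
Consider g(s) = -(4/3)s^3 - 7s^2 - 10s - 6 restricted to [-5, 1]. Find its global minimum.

-73/3

The derivative is -4s^2 - 14s - 10, which vanishes at s = -5/2 and s = -1.
Candidates: g(-5) = 107/3, g(-5/2) = -47/12, g(-1) = -5/3, g(1) = -73/3.
So the minimum is g(1) = -73/3.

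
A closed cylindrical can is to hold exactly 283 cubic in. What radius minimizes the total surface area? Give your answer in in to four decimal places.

With radius r and height h, πr²h = 283 so h = 283/(πr²), and S(r) = 2πr² + 2πrh = 2πr² + 2·283/r.
S'(r) = 4πr − 2·283/r² = 0 ⇒ r³ = 283/(2π), so r ≈ 3.5580 and h = 2r ≈ 7.1159.
S''(r) = 4π + 4·283/r³ > 0, so this is the minimum; S ≈ 238.6193.

3.5580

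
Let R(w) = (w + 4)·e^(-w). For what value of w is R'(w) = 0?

-3

R'(w) = 1·e^(-w) + (w + 4)·(-1)·e^(-w) = (-w - 3)·e^(-w). Since e^(-w) > 0, the only critical point is w = -3.
R''(-3) has the same sign as -1 < 0, so this is a local maximum.
R(-3) = (1)·e^(3) ≈ 20.0855.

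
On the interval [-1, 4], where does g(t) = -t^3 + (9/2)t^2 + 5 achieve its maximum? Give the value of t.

3

The derivative is -3t^2 + 9t, which vanishes at t = 0 and t = 3.
Candidates: g(-1) = 21/2; g(0) = 5; g(3) = 37/2; g(4) = 13.
So the maximum is g(3) = 37/2.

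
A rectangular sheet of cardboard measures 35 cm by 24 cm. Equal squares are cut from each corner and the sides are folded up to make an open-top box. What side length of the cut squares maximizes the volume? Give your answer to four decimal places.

4.6667

With cut size x, the volume is V(x) = x(35 − 2x)(24 − 2x) for 0 < x < 12.
V'(x) = 12x^2 − 236x + 840. Setting V'(x) = 0 gives x ≈ 4.6667 (the root in (0, 12)).
V''(x) = 24x − 236 is negative there, so this is the maximum; V ≈ 1756.7407.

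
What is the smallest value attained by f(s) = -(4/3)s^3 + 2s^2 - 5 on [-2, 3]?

-23

The derivative is -4s^2 + 4s, which vanishes at s = 0 and s = 1.
Candidates: f(-2) = 41/3, f(0) = -5, f(1) = -13/3, f(3) = -23.
Hence the absolute minimum is -23 at s = 3.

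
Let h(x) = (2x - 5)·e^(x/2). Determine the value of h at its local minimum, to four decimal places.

-5.1361

h'(x) = 2·e^(x/2) + (2x - 5)·(1/2)·e^(x/2) = (x - 1/2)·e^(x/2). Since e^(x/2) > 0, the only critical point is x = 1/2.
h''(1/2) has the same sign as 1 > 0, so this is a local minimum.
h(1/2) = (-4)·e^(1/4) ≈ -5.1361.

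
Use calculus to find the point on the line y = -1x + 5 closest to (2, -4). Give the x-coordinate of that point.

Minimize D(x)^2 = (x - 2)^2 + (-x + 9)^2.
d/dx[D^2] = 2(x - 2) + 2·(-1)·(-x + 9) = 0 ⇒ x = 11/2.
Then y = -1/2 and the distance is √(49/2) ≈ 4.9497.

11/2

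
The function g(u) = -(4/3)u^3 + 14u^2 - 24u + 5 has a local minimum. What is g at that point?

Critical points: g'(u) = -4u^2 + 28u - 24 vanishes at u = 1, 6.
Second-derivative test with g''(u) = -8u + 28: g''(1) = 20 > 0 ⇒ local minimum; g''(6) = -20 < 0 ⇒ local maximum.
So the local minimum value is g(1) = -19/3.

-19/3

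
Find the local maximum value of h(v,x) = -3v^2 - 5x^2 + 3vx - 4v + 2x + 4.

∂h/∂v = -6v + 3x - 4 = 0 and ∂h/∂x = 3v - 10x + 2 = 0, so (v, x) = (-2/3, 0).
The Hessian has h_{vv} = -6, h_{xx} = -10, h_{vx} = 3, giving D = 51 > 0 with h_{vv} < 0, so the point is a local maximum.
h(-2/3, 0) = 16/3.

16/3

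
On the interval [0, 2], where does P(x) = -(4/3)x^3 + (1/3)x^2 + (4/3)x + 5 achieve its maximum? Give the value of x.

P'(x) = -4x^2 + (2/3)x + 4/3, whose only zero in [0, 2] is x = 2/3.
Evaluating at the critical points and endpoints: P(0) = 5; P(2/3) = 457/81; P(2) = -5/3.
The maximum over the interval is 457/81, attained at x = 2/3.

2/3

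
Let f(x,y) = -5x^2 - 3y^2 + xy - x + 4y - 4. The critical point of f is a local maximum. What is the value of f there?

∂f/∂x = -10x + y - 1 = 0 and ∂f/∂y = x - 6y + 4 = 0, so (x, y) = (-2/59, 39/59).
The Hessian has f_{xx} = -10, f_{yy} = -6, f_{xy} = 1, giving D = 59 > 0 with f_{xx} < 0, so the point is a local maximum.
f(-2/59, 39/59) = -157/59.

-157/59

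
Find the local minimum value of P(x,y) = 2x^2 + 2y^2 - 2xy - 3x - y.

-13/6

∂P/∂x = 4x - 2y - 3 = 0 and ∂P/∂y = -2x + 4y - 1 = 0, so (x, y) = (7/6, 5/6).
The Hessian has P_{xx} = 4, P_{yy} = 4, P_{xy} = -2, giving D = 12 > 0 with P_{xx} > 0, so the point is a local minimum.
P(7/6, 5/6) = -13/6.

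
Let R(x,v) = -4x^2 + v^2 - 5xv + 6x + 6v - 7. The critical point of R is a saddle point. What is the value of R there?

∂R/∂x = -8x - 5v + 6 = 0 and ∂R/∂v = -5x + 2v + 6 = 0, so (x, v) = (42/41, -18/41).
The Hessian has R_{xx} = -8, R_{vv} = 2, R_{xv} = -5, giving D = -41 < 0, so the point is a saddle point.
R(42/41, -18/41) = -215/41.

-215/41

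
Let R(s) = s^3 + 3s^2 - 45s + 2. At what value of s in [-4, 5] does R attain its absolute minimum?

3

The derivative is 3s^2 + 6s - 45, whose only zero in [-4, 5] is s = 3.
Candidates: R(-4) = 166,  R(3) = -79,  R(5) = -23.
The minimum over the interval is -79, attained at s = 3.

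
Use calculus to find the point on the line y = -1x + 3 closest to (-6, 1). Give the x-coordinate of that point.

-2

Minimize D(x)^2 = (x + 6)^2 + (-x + 2)^2.
d/dx[D^2] = 2(x + 6) + 2·(-1)·(-x + 2) = 0 ⇒ x = -2.
Then y = 5 and the distance is √(32) ≈ 5.6569.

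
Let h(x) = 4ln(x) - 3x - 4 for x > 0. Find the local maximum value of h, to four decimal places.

-6.8493

h'(x) = 4/x − 3 = 0 gives x = 4/3.
h''(x) = -4/x², which is negative for x > 0, so this is a local maximum.
h(4/3) = 4·ln(4/3) - 4 - 4 ≈ -6.8493.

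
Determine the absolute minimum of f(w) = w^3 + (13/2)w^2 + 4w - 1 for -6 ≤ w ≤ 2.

Differentiating, f'(w) = 3w^2 + 13w + 4; which vanishes at w = -4 and w = -1/3.
Evaluating at the critical points and endpoints: f(-6) = -7, f(-4) = 23, f(-1/3) = -89/54, f(2) = 41.
The minimum over the interval is -7, attained at w = -6.

-7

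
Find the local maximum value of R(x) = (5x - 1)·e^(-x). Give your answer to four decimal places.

1.5060

By the product rule, R'(x) = (-5x + 6)·e^(-x). Since e^(-x) > 0, the only critical point is x = 6/5.
R''(6/5) has the same sign as -5 < 0, so this is a local maximum.
R(6/5) = (5)·e^(-6/5) ≈ 1.5060.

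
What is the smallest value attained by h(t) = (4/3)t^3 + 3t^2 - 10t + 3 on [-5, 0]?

h'(t) = 4t^2 + 6t - 10, whose only zero in [-5, 0] is t = -5/2.
Evaluating at the critical points and endpoints: h(-5) = -116/3; h(-5/2) = 311/12; h(0) = 3.
So the minimum is h(-5) = -116/3.

-116/3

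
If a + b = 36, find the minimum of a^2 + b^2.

With a + b = 36, a^2 + b^2 = a^2 + (36 − a)^2.
The derivative 2a − 2(36 − a) = 4a − 72 vanishes at a = 18; second derivative 4 > 0, a minimum.
The minimum is 2·(18)^2 = 648.

648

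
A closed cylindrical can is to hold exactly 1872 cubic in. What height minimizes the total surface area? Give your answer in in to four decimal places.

13.3579

With radius r and height h, πr²h = 1872 so h = 1872/(πr²), and S(r) = 2πr² + 2πrh = 2πr² + 2·1872/r.
S'(r) = 4πr − 2·1872/r² = 0 ⇒ r³ = 1872/(2π), so r ≈ 6.6790 and h = 2r ≈ 13.3579.
S''(r) = 4π + 4·1872/r³ > 0, so this is the minimum; S ≈ 840.8498.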